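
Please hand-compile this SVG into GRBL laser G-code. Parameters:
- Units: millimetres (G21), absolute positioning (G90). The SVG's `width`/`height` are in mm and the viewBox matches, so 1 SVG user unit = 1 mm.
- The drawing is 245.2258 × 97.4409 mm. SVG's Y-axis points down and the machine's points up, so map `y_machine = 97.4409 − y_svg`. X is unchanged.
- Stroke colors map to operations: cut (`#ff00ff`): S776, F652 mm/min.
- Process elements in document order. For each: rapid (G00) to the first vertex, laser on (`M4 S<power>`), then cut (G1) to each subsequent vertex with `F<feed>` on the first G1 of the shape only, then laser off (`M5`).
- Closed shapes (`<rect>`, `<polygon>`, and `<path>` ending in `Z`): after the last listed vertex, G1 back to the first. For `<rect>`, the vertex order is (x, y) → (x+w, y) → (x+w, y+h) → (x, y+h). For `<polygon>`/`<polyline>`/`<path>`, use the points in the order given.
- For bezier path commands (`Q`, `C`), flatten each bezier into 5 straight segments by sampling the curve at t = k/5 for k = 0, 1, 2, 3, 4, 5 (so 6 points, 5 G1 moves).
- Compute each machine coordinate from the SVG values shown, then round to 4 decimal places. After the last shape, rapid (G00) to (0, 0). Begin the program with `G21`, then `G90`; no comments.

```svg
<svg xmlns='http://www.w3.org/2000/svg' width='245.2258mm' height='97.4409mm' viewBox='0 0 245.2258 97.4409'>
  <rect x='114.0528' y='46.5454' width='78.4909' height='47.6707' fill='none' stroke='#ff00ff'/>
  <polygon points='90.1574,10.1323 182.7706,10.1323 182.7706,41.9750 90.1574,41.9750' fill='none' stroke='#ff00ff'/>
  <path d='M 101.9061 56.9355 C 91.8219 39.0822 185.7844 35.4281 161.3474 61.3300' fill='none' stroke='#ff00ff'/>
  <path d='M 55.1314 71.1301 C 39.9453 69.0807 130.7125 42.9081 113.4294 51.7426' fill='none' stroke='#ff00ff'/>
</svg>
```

G21
G90
G00 X114.0528 Y50.8955
M4 S776
G1 X192.5437 Y50.8955 F652
G1 X192.5437 Y3.2248
G1 X114.0528 Y3.2248
G1 X114.0528 Y50.8955
M5
G00 X90.1574 Y87.3086
M4 S776
G1 X182.7706 Y87.3086 F652
G1 X182.7706 Y55.4659
G1 X90.1574 Y55.4659
G1 X90.1574 Y87.3086
M5
G00 X101.9061 Y40.5054
M4 S776
G1 X106.5616 Y49.3906 F652
G1 X125.5109 Y54.1309
G1 X148.0766 Y53.9891
G1 X163.5812 Y48.2282
G1 X161.3474 Y36.1109
M5
G00 X55.1314 Y26.3108
M4 S776
G1 X57.0221 Y29.9622 F652
G1 X74.0694 Y36.5649
G1 X96.0012 Y43.2806
G1 X112.5453 Y47.2712
G1 X113.4294 Y45.6983
M5
G00 X0.0000 Y0.0000

Since the viewBox matches the mm dimensions, user units are millimetres directly. The only transform is the Y-flip y_m = 97.4409 − y_svg.

Shape 1 is a rectangle drawn with `<rect>`. Its stroke #ff00ff means cut at S776, F652. After flipping Y the toolpath is (114.0528,50.8955) → (192.5437,50.8955) → (192.5437,3.2248) → (114.0528,3.2248) → (114.0528,50.8955), returning to the start.

Shape 2 is a rectangle drawn with `<polygon>`. Its stroke #ff00ff means cut at S776, F652. After flipping Y the toolpath is (90.1574,87.3086) → (182.7706,87.3086) → (182.7706,55.4659) → (90.1574,55.4659) → (90.1574,87.3086), returning to the start.

Shape 3 is a cubic bezier drawn with `<path>`. Its stroke #ff00ff means cut at S776, F652. After flipping Y the toolpath is (101.9061,40.5054) → (106.5616,49.3906) → (125.5109,54.1309) → (148.0766,53.9891) → (163.5812,48.2282) → (161.3474,36.1109).

Shape 4 is a cubic bezier drawn with `<path>`. Its stroke #ff00ff means cut at S776, F652. After flipping Y the toolpath is (55.1314,26.3108) → (57.0221,29.9622) → (74.0694,36.5649) → (96.0012,43.2806) → (112.5453,47.2712) → (113.4294,45.6983).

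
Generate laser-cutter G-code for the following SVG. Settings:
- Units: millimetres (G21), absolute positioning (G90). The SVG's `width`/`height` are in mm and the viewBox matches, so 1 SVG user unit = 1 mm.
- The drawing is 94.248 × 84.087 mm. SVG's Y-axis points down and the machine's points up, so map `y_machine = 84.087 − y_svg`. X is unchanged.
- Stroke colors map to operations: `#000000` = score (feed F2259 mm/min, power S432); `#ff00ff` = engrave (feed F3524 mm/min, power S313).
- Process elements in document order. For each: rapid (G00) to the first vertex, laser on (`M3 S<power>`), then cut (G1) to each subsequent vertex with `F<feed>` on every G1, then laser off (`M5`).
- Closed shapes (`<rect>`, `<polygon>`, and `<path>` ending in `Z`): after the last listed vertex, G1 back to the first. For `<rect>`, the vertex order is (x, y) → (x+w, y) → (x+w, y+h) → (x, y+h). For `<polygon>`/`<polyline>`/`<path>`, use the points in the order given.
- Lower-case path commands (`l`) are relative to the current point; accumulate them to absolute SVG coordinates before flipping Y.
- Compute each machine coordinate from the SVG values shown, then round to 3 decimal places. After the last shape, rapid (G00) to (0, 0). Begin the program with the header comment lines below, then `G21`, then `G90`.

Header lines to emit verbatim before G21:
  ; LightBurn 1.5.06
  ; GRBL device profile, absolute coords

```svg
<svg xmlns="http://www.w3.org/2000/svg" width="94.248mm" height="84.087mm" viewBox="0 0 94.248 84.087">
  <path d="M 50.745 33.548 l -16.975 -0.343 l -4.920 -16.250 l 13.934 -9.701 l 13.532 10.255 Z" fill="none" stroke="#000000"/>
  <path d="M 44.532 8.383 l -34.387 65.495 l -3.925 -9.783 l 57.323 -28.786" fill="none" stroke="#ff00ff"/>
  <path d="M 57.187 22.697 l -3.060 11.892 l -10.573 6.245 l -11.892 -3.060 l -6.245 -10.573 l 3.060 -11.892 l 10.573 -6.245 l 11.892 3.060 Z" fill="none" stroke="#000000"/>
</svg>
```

; LightBurn 1.5.06
; GRBL device profile, absolute coords
G21
G90
G00 X50.745 Y50.539
M3 S432
G1 X33.770 Y50.882 F2259
G1 X28.850 Y67.132 F2259
G1 X42.784 Y76.833 F2259
G1 X56.316 Y66.578 F2259
G1 X50.745 Y50.539 F2259
M5
G00 X44.532 Y75.704
M3 S313
G1 X10.145 Y10.209 F3524
G1 X6.220 Y19.992 F3524
G1 X63.543 Y48.778 F3524
M5
G00 X57.187 Y61.390
M3 S432
G1 X54.127 Y49.498 F2259
G1 X43.554 Y43.253 F2259
G1 X31.662 Y46.313 F2259
G1 X25.417 Y56.886 F2259
G1 X28.477 Y68.778 F2259
G1 X39.050 Y75.023 F2259
G1 X50.942 Y71.963 F2259
G1 X57.187 Y61.390 F2259
M5
G00 X0.000 Y0.000

Since the viewBox matches the mm dimensions, user units are millimetres directly. The only transform is the Y-flip y_m = 84.087 − y_svg.

Shape 1 is a regular polygon drawn with `<path>`. Its stroke #000000 means score at S432, F2259. After flipping Y the toolpath is (50.745,50.539) → (33.770,50.882) → (28.850,67.132) → (42.784,76.833) → (56.316,66.578) → (50.745,50.539), returning to the start.

Shape 2 is a open polyline drawn with `<path>`. Its stroke #ff00ff means engrave at S313, F3524. After flipping Y the toolpath is (44.532,75.704) → (10.145,10.209) → (6.220,19.992) → (63.543,48.778).

Shape 3 is a regular polygon drawn with `<path>`. Its stroke #000000 means score at S432, F2259. After flipping Y the toolpath is (57.187,61.390) → (54.127,49.498) → (43.554,43.253) → (31.662,46.313) → (25.417,56.886) → (28.477,68.778) → (39.050,75.023) → (50.942,71.963) → (57.187,61.390), returning to the start.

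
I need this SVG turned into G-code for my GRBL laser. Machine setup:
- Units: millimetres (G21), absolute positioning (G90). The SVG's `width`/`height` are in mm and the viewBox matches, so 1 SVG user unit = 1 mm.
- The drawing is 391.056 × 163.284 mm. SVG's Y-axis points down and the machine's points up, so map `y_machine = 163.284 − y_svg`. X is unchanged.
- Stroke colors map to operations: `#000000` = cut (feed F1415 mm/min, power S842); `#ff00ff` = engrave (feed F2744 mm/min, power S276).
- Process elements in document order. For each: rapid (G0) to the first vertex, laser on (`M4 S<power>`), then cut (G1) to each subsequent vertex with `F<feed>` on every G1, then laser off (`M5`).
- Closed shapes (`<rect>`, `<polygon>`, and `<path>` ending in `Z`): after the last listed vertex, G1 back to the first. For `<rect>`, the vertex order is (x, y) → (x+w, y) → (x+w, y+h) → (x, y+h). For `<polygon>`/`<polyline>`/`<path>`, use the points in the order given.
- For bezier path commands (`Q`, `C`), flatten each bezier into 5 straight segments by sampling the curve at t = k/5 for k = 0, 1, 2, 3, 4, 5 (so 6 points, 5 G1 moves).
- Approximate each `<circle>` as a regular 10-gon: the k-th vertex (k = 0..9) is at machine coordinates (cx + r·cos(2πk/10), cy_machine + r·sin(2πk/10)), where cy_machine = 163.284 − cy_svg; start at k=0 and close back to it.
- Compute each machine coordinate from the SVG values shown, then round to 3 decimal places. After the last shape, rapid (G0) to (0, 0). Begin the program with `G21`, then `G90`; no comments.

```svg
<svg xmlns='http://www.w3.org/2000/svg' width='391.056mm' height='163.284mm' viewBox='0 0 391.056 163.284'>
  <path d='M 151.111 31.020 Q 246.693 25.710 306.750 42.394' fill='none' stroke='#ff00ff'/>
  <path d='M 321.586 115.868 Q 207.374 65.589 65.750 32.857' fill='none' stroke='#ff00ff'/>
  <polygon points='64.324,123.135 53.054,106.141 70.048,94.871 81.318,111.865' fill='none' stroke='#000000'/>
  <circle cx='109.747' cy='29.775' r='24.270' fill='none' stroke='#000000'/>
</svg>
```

G21
G90
G0 X151.111 Y132.264
M4 S276
G1 X187.923 Y133.508 F2744
G1 X221.893 Y132.993 F2744
G1 X253.020 Y130.718 F2744
G1 X281.306 Y126.684 F2744
G1 X306.750 Y120.890 F2744
M5
G0 X321.586 Y47.416
M4 S276
G1 X274.805 Y66.826 F2744
G1 X225.830 Y84.832 F2744
G1 X174.663 Y101.434 F2744
G1 X121.303 Y116.632 F2744
G1 X65.750 Y130.427 F2744
M5
G0 X64.324 Y40.149
M4 S842
G1 X53.054 Y57.143 F1415
G1 X70.048 Y68.413 F1415
G1 X81.318 Y51.419 F1415
G1 X64.324 Y40.149 F1415
M5
G0 X134.017 Y133.509
M4 S842
G1 X129.382 Y147.775 F1415
G1 X117.247 Y156.591 F1415
G1 X102.247 Y156.591 F1415
G1 X90.112 Y147.775 F1415
G1 X85.477 Y133.509 F1415
G1 X90.112 Y119.243 F1415
G1 X102.247 Y110.427 F1415
G1 X117.247 Y110.427 F1415
G1 X129.382 Y119.243 F1415
G1 X134.017 Y133.509 F1415
M5
G0 X0.000 Y0.000

1 u = 1 mm; y_m = 163.284 − y.

[1] `<path>` quadratic bezier, #ff00ff→engrave S276 F2744: (151.111,132.264) → (187.923,133.508) → (221.893,132.993) → (253.020,130.718) → (281.306,126.684) → (306.750,120.890)

[2] `<path>` quadratic bezier, #ff00ff→engrave S276 F2744: (321.586,47.416) → (274.805,66.826) → (225.830,84.832) → (174.663,101.434) → (121.303,116.632) → (65.750,130.427)

[3] `<polygon>` regular polygon, #000000→cut S842 F1415: (64.324,40.149) → (53.054,57.143) → (70.048,68.413) → (81.318,51.419) → (64.324,40.149) (closed)

[4] `<circle>` circle, #000000→cut S842 F1415: (134.017,133.509) → (129.382,147.775) → (117.247,156.591) → (102.247,156.591) → (90.112,147.775) → (85.477,133.509) → (90.112,119.243) → (102.247,110.427) → (117.247,110.427) → (129.382,119.243) → (134.017,133.509) (closed)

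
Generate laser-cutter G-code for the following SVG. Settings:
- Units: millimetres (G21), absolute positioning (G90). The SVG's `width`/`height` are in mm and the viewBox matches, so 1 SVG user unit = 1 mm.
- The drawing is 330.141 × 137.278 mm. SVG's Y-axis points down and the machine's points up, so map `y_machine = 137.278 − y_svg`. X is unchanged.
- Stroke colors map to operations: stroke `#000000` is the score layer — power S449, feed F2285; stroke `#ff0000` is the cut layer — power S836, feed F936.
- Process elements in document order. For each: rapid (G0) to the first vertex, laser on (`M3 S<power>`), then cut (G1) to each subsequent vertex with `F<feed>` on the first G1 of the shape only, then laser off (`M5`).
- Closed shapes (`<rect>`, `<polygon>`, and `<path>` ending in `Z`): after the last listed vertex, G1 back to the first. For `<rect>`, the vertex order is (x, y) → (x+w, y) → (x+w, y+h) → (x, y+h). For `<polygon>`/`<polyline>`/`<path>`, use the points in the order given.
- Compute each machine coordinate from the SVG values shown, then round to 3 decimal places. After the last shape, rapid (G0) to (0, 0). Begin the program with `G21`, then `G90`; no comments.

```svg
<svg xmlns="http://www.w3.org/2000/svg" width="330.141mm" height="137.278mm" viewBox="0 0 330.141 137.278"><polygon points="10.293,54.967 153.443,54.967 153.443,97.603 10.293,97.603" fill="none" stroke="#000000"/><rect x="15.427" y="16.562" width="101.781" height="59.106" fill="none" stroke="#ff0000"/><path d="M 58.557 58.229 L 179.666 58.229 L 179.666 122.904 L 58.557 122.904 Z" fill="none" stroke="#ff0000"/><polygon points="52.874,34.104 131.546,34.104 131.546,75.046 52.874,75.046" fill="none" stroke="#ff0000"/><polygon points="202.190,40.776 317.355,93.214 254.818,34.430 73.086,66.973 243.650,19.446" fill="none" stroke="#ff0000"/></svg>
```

G21
G90
G0 X10.293 Y82.311
M3 S449
G1 X153.443 Y82.311 F2285
G1 X153.443 Y39.675
G1 X10.293 Y39.675
G1 X10.293 Y82.311
M5
G0 X15.427 Y120.716
M3 S836
G1 X117.208 Y120.716 F936
G1 X117.208 Y61.610
G1 X15.427 Y61.610
G1 X15.427 Y120.716
M5
G0 X58.557 Y79.049
M3 S836
G1 X179.666 Y79.049 F936
G1 X179.666 Y14.374
G1 X58.557 Y14.374
G1 X58.557 Y79.049
M5
G0 X52.874 Y103.174
M3 S836
G1 X131.546 Y103.174 F936
G1 X131.546 Y62.232
G1 X52.874 Y62.232
G1 X52.874 Y103.174
M5
G0 X202.190 Y96.502
M3 S836
G1 X317.355 Y44.064 F936
G1 X254.818 Y102.848
G1 X73.086 Y70.305
G1 X243.650 Y117.832
G1 X202.190 Y96.502
M5
G0 X0.000 Y0.000

viewBox `0 0 330.141 137.278` with mm width/height → 1 unit = 1 mm. Flip: y_m = 137.278 − y_svg.

**Shape 1** — `<polygon>` rectangle, stroke `#000000` → score (S449, F2285). Machine vertices: (10.293,82.311) → (153.443,82.311) → (153.443,39.675) → (10.293,39.675) → (10.293,82.311). Closed: final G1 returns to the first vertex.

**Shape 2** — `<rect>` rectangle, stroke `#ff0000` → cut (S836, F936). Machine vertices: (15.427,120.716) → (117.208,120.716) → (117.208,61.610) → (15.427,61.610) → (15.427,120.716). Closed: final G1 returns to the first vertex.

**Shape 3** — `<path>` rectangle, stroke `#ff0000` → cut (S836, F936). Machine vertices: (58.557,79.049) → (179.666,79.049) → (179.666,14.374) → (58.557,14.374) → (58.557,79.049). Closed: final G1 returns to the first vertex.

**Shape 4** — `<polygon>` rectangle, stroke `#ff0000` → cut (S836, F936). Machine vertices: (52.874,103.174) → (131.546,103.174) → (131.546,62.232) → (52.874,62.232) → (52.874,103.174). Closed: final G1 returns to the first vertex.

**Shape 5** — `<polygon>` closed polygon, stroke `#ff0000` → cut (S836, F936). Machine vertices: (202.190,96.502) → (317.355,44.064) → (254.818,102.848) → (73.086,70.305) → (243.650,117.832) → (202.190,96.502). Closed: final G1 returns to the first vertex.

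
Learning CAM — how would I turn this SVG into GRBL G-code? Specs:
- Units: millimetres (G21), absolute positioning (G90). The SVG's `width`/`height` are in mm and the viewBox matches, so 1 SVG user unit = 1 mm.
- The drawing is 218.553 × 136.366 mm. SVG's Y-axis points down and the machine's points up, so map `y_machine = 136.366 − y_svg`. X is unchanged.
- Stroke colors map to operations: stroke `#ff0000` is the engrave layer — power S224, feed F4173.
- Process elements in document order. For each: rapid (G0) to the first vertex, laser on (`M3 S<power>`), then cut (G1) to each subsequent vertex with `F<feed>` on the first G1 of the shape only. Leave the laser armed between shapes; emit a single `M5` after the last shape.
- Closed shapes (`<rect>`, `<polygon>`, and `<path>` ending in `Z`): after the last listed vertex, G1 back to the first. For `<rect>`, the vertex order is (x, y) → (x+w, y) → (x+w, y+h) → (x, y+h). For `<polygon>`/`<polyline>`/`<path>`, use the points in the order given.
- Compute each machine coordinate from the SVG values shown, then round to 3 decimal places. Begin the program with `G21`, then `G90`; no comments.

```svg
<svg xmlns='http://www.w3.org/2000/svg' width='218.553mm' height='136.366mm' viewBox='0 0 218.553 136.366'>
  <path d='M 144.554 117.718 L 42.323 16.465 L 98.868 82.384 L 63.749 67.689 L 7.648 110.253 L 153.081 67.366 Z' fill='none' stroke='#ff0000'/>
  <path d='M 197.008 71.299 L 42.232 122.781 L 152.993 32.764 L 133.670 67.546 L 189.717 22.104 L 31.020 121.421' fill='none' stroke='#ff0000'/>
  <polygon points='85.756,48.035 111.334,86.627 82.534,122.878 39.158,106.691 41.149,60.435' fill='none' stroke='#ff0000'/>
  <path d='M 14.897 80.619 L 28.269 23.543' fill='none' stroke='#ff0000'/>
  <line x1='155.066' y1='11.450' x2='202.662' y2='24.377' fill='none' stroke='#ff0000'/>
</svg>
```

G21
G90
G0 X144.554 Y18.648
M3 S224
G1 X42.323 Y119.901 F4173
G1 X98.868 Y53.982
G1 X63.749 Y68.677
G1 X7.648 Y26.113
G1 X153.081 Y69.000
G1 X144.554 Y18.648
G0 X197.008 Y65.067
M3 S224
G1 X42.232 Y13.585 F4173
G1 X152.993 Y103.602
G1 X133.670 Y68.820
G1 X189.717 Y114.262
G1 X31.020 Y14.945
G0 X85.756 Y88.331
M3 S224
G1 X111.334 Y49.739 F4173
G1 X82.534 Y13.488
G1 X39.158 Y29.675
G1 X41.149 Y75.931
G1 X85.756 Y88.331
G0 X14.897 Y55.747
M3 S224
G1 X28.269 Y112.823 F4173
G0 X155.066 Y124.916
M3 S224
G1 X202.662 Y111.989 F4173
M5

1 u = 1 mm; y_m = 136.366 − y.

[1] `<path>` closed polygon, #ff0000→engrave S224 F4173: (144.554,18.648) → (42.323,119.901) → (98.868,53.982) → (63.749,68.677) → (7.648,26.113) → (153.081,69.000) → (144.554,18.648) (closed)

[2] `<path>` open polyline, #ff0000→engrave S224 F4173: (197.008,65.067) → (42.232,13.585) → (152.993,103.602) → (133.670,68.820) → (189.717,114.262) → (31.020,14.945)

[3] `<polygon>` regular polygon, #ff0000→engrave S224 F4173: (85.756,88.331) → (111.334,49.739) → (82.534,13.488) → (39.158,29.675) → (41.149,75.931) → (85.756,88.331) (closed)

[4] `<path>` line segment, #ff0000→engrave S224 F4173: (14.897,55.747) → (28.269,112.823)

[5] `<line>` line segment, #ff0000→engrave S224 F4173: (155.066,124.916) → (202.662,111.989)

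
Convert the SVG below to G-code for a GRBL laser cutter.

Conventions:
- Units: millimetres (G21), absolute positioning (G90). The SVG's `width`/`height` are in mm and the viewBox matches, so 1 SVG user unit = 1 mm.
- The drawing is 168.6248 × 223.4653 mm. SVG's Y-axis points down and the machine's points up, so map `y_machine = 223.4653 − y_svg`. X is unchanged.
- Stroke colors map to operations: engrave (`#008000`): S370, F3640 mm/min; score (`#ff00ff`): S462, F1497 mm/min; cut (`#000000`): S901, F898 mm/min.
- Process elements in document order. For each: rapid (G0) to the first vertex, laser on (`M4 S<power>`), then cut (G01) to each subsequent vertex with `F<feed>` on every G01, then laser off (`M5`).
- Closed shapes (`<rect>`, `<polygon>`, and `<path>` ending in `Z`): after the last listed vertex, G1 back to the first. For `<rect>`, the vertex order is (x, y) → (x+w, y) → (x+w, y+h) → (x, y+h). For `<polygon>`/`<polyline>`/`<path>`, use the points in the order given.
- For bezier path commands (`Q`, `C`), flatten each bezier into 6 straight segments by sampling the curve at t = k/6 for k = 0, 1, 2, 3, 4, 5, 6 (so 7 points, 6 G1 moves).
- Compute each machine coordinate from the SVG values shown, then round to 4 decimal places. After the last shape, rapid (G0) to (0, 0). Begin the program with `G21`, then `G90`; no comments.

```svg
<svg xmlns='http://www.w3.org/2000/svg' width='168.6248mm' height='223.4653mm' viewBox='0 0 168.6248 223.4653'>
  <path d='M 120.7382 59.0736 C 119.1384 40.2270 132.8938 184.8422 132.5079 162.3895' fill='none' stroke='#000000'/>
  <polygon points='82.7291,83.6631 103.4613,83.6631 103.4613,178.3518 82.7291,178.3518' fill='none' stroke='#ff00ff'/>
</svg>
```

Since the viewBox matches the mm dimensions, user units are millimetres directly. The only transform is the Y-flip y_m = 223.4653 − y_svg.

Shape 1 is a cubic bezier drawn with `<path>`. Its stroke #000000 means cut at S901, F898. After flipping Y the toolpath is (120.7382,164.3917) → (121.0813,161.7234) → (123.1643,140.9929) → (126.1678,111.3815) → (129.2725,82.0706) → (131.6590,62.2415) → (132.5079,61.0758).

Shape 2 is a rectangle drawn with `<polygon>`. Its stroke #ff00ff means score at S462, F1497. After flipping Y the toolpath is (82.7291,139.8022) → (103.4613,139.8022) → (103.4613,45.1135) → (82.7291,45.1135) → (82.7291,139.8022), returning to the start.

G21
G90
G0 X120.7382 Y164.3917
M4 S901
G01 X121.0813 Y161.7234 F898
G01 X123.1643 Y140.9929 F898
G01 X126.1678 Y111.3815 F898
G01 X129.2725 Y82.0706 F898
G01 X131.6590 Y62.2415 F898
G01 X132.5079 Y61.0758 F898
M5
G0 X82.7291 Y139.8022
M4 S462
G01 X103.4613 Y139.8022 F1497
G01 X103.4613 Y45.1135 F1497
G01 X82.7291 Y45.1135 F1497
G01 X82.7291 Y139.8022 F1497
M5
G0 X0.0000 Y0.0000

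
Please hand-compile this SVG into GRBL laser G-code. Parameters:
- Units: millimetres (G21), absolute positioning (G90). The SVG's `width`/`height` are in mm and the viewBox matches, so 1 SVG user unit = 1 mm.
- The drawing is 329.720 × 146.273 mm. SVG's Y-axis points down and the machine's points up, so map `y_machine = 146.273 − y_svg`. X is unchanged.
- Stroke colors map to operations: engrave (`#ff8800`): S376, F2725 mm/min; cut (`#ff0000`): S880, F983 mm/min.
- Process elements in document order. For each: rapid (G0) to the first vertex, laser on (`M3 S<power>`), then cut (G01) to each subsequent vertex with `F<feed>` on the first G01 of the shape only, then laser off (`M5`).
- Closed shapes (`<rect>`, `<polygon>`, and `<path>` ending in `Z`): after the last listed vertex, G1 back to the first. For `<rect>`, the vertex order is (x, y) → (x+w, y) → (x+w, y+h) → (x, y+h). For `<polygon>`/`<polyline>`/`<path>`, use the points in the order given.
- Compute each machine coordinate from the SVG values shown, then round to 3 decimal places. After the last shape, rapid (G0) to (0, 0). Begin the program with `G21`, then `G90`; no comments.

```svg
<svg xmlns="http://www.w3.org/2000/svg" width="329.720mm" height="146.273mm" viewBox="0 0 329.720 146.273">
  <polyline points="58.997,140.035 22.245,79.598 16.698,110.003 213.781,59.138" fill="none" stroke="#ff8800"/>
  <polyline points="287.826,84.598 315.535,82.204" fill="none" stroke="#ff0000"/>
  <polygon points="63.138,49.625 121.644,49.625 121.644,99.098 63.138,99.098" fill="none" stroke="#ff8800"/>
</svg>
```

G21
G90
G0 X58.997 Y6.238
M3 S376
G01 X22.245 Y66.675 F2725
G01 X16.698 Y36.270
G01 X213.781 Y87.135
M5
G0 X287.826 Y61.675
M3 S880
G01 X315.535 Y64.069 F983
M5
G0 X63.138 Y96.648
M3 S376
G01 X121.644 Y96.648 F2725
G01 X121.644 Y47.175
G01 X63.138 Y47.175
G01 X63.138 Y96.648
M5
G0 X0.000 Y0.000

viewBox `0 0 329.720 146.273` with mm width/height → 1 unit = 1 mm. Flip: y_m = 146.273 − y_svg.

**Shape 1** — `<polyline>` open polyline, stroke `#ff8800` → engrave (S376, F2725). Machine vertices: (58.997,6.238) → (22.245,66.675) → (16.698,36.270) → (213.781,87.135). Open path.

**Shape 2** — `<polyline>` line segment, stroke `#ff0000` → cut (S880, F983). Machine vertices: (287.826,61.675) → (315.535,64.069). Open path.

**Shape 3** — `<polygon>` rectangle, stroke `#ff8800` → engrave (S376, F2725). Machine vertices: (63.138,96.648) → (121.644,96.648) → (121.644,47.175) → (63.138,47.175) → (63.138,96.648). Closed: final G1 returns to the first vertex.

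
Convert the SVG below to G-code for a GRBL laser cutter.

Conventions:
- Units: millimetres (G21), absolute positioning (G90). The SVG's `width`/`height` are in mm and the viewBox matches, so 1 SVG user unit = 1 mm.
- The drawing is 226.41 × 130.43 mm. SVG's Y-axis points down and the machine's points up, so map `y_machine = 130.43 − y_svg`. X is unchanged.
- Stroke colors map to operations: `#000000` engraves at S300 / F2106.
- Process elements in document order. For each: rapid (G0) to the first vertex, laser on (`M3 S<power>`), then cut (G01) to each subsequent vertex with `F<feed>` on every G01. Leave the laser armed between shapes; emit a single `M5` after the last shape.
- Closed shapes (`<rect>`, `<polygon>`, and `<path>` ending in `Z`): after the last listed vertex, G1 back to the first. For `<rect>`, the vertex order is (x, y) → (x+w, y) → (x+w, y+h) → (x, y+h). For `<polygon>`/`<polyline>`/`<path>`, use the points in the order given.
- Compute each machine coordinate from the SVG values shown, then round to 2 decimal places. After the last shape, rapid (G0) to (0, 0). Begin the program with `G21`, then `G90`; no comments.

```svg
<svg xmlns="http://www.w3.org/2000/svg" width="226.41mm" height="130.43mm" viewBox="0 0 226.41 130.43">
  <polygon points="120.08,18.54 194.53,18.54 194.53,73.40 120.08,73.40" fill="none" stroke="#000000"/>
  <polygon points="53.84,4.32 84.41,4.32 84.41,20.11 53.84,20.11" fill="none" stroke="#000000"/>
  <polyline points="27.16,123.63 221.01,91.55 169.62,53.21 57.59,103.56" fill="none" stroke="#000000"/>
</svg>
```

1 u = 1 mm; y_m = 130.43 − y.

[1] `<polygon>` rectangle, #000000→engrave S300 F2106: (120.08,111.89) → (194.53,111.89) → (194.53,57.03) → (120.08,57.03) → (120.08,111.89) (closed)

[2] `<polygon>` rectangle, #000000→engrave S300 F2106: (53.84,126.11) → (84.41,126.11) → (84.41,110.32) → (53.84,110.32) → (53.84,126.11) (closed)

[3] `<polyline>` open polyline, #000000→engrave S300 F2106: (27.16,6.80) → (221.01,38.88) → (169.62,77.22) → (57.59,26.87)

G21
G90
G0 X120.08 Y111.89
M3 S300
G01 X194.53 Y111.89 F2106
G01 X194.53 Y57.03 F2106
G01 X120.08 Y57.03 F2106
G01 X120.08 Y111.89 F2106
G0 X53.84 Y126.11
M3 S300
G01 X84.41 Y126.11 F2106
G01 X84.41 Y110.32 F2106
G01 X53.84 Y110.32 F2106
G01 X53.84 Y126.11 F2106
G0 X27.16 Y6.80
M3 S300
G01 X221.01 Y38.88 F2106
G01 X169.62 Y77.22 F2106
G01 X57.59 Y26.87 F2106
M5
G0 X0.00 Y0.00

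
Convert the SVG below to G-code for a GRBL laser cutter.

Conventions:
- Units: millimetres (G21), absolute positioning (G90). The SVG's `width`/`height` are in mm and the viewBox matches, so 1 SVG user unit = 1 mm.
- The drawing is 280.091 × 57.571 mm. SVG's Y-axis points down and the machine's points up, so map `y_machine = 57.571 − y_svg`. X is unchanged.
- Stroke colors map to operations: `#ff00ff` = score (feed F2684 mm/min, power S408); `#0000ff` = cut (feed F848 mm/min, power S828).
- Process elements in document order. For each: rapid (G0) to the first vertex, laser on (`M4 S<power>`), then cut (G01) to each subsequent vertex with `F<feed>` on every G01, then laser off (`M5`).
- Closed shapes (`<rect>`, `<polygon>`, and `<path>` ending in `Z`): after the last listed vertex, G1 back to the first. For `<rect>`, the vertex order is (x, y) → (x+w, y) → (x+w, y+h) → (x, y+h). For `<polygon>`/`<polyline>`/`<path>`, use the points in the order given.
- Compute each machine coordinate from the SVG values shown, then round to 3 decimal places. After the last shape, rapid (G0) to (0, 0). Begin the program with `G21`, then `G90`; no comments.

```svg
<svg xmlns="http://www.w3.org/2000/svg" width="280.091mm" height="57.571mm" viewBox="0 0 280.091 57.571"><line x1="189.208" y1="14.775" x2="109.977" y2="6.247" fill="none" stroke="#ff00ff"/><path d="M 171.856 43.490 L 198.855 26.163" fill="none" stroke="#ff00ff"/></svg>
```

G21
G90
G0 X189.208 Y42.796
M4 S408
G01 X109.977 Y51.324 F2684
M5
G0 X171.856 Y14.081
M4 S408
G01 X198.855 Y31.408 F2684
M5
G0 X0.000 Y0.000

1 u = 1 mm; y_m = 57.571 − y.

[1] `<line>` line segment, #ff00ff→score S408 F2684: (189.208,42.796) → (109.977,51.324)

[2] `<path>` line segment, #ff00ff→score S408 F2684: (171.856,14.081) → (198.855,31.408)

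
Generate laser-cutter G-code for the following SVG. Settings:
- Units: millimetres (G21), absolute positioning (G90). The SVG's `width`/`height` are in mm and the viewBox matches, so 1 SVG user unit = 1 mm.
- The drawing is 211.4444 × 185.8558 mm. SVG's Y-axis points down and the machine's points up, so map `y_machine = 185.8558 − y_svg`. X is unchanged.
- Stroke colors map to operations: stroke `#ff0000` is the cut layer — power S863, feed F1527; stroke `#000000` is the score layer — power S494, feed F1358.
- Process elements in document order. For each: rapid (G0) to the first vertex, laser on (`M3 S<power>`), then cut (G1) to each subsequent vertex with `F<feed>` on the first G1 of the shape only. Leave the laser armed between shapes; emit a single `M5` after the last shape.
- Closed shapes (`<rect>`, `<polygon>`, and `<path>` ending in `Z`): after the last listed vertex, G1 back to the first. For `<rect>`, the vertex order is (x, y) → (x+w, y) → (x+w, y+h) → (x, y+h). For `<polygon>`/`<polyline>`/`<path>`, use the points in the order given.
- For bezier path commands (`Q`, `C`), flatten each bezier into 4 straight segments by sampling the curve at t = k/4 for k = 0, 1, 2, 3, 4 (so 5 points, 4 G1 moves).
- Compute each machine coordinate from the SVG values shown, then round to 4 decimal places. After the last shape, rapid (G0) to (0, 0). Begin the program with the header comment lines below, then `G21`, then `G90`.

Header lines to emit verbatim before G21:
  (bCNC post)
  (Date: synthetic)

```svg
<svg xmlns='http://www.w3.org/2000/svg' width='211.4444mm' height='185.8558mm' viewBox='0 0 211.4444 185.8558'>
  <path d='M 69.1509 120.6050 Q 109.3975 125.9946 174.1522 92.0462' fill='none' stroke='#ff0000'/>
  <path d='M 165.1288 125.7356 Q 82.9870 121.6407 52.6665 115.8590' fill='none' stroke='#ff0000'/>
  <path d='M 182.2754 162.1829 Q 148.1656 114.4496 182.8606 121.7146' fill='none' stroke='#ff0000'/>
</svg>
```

viewBox `0 0 211.4444 185.8558` with mm width/height → 1 unit = 1 mm. Flip: y_m = 185.8558 − y_svg.

**Shape 1** — `<path>` quadratic bezier, stroke `#ff0000` → cut (S863, F1527). Control points (SVG): P0=(69.1509,120.6050), P1=(109.3975,125.9946), P2=(174.1522,92.0462); sampled at t=k/4. Machine vertices: (69.1509,65.2508) → (90.8060,65.0146) → (115.5245,69.6957) → (143.3066,79.2940) → (174.1522,93.8096). Open path.

**Shape 2** — `<path>` quadratic bezier, stroke `#ff0000` → cut (S863, F1527). Control points (SVG): P0=(165.1288,125.7356), P1=(82.9870,121.6407), P2=(52.6665,115.8590); sampled at t=k/4. Machine vertices: (165.1288,60.1202) → (127.2967,62.2731) → (95.9423,64.6368) → (71.0656,67.2114) → (52.6665,69.9968). Open path.

**Shape 3** — `<path>` quadratic bezier, stroke `#ff0000` → cut (S863, F1527). Control points (SVG): P0=(182.2754,162.1829), P1=(148.1656,114.4496), P2=(182.8606,121.7146); sampled at t=k/4. Machine vertices: (182.2754,23.6729) → (169.5208,44.1022) → (165.3668,57.6566) → (169.8134,64.3363) → (182.8606,64.1412). Open path.

(bCNC post)
(Date: synthetic)
G21
G90
G0 X69.1509 Y65.2508
M3 S863
G1 X90.8060 Y65.0146 F1527
G1 X115.5245 Y69.6957
G1 X143.3066 Y79.2940
G1 X174.1522 Y93.8096
G0 X165.1288 Y60.1202
M3 S863
G1 X127.2967 Y62.2731 F1527
G1 X95.9423 Y64.6368
G1 X71.0656 Y67.2114
G1 X52.6665 Y69.9968
G0 X182.2754 Y23.6729
M3 S863
G1 X169.5208 Y44.1022 F1527
G1 X165.3668 Y57.6566
G1 X169.8134 Y64.3363
G1 X182.8606 Y64.1412
M5
G0 X0.0000 Y0.0000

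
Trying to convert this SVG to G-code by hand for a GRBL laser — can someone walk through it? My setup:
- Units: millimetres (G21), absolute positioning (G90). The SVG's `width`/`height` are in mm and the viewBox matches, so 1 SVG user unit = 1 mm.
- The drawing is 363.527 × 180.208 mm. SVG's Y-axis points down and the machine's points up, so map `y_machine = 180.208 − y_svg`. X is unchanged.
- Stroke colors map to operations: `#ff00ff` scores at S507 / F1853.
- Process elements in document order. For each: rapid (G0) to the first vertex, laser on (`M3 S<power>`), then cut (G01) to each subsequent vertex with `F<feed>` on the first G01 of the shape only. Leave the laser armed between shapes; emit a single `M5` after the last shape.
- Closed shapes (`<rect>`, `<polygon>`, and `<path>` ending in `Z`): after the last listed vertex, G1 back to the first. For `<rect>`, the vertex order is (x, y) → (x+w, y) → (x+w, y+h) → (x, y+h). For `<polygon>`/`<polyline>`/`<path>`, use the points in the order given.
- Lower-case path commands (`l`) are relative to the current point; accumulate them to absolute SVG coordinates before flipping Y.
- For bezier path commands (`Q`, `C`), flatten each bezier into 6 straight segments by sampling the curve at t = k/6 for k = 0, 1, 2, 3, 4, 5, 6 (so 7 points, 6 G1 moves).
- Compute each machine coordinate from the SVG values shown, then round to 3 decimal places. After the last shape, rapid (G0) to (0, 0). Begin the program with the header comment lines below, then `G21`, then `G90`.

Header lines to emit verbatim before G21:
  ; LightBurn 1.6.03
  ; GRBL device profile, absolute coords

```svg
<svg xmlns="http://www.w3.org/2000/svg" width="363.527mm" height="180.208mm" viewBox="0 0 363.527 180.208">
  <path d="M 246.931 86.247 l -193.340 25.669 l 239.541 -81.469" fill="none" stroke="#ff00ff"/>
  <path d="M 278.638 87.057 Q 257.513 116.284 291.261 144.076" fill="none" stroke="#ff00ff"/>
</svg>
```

; LightBurn 1.6.03
; GRBL device profile, absolute coords
G21
G90
G0 X246.931 Y93.961
M3 S507
G01 X53.591 Y68.292 F1853
G01 X293.132 Y149.761
G0 X278.638 Y93.151
M3 S507
G01 X273.121 Y83.449 F1853
G01 X270.652 Y73.826
G01 X271.231 Y64.283
G01 X274.859 Y54.819
G01 X281.536 Y45.436
G01 X291.261 Y36.132
M5
G0 X0.000 Y0.000

viewBox `0 0 363.527 180.208` with mm width/height → 1 unit = 1 mm. Flip: y_m = 180.208 − y_svg.

**Shape 1** — `<path>` open polyline, stroke `#ff00ff` → score (S507, F1853). Machine vertices: (246.931,93.961) → (53.591,68.292) → (293.132,149.761). Open path.

**Shape 2** — `<path>` quadratic bezier, stroke `#ff00ff` → score (S507, F1853). Control points (SVG): P0=(278.638,87.057), P1=(257.513,116.284), P2=(291.261,144.076); sampled at t=k/6. Machine vertices: (278.638,93.151) → (273.121,83.449) → (270.652,73.826) → (271.231,64.283) → (274.859,54.819) → (281.536,45.436) → (291.261,36.132). Open path.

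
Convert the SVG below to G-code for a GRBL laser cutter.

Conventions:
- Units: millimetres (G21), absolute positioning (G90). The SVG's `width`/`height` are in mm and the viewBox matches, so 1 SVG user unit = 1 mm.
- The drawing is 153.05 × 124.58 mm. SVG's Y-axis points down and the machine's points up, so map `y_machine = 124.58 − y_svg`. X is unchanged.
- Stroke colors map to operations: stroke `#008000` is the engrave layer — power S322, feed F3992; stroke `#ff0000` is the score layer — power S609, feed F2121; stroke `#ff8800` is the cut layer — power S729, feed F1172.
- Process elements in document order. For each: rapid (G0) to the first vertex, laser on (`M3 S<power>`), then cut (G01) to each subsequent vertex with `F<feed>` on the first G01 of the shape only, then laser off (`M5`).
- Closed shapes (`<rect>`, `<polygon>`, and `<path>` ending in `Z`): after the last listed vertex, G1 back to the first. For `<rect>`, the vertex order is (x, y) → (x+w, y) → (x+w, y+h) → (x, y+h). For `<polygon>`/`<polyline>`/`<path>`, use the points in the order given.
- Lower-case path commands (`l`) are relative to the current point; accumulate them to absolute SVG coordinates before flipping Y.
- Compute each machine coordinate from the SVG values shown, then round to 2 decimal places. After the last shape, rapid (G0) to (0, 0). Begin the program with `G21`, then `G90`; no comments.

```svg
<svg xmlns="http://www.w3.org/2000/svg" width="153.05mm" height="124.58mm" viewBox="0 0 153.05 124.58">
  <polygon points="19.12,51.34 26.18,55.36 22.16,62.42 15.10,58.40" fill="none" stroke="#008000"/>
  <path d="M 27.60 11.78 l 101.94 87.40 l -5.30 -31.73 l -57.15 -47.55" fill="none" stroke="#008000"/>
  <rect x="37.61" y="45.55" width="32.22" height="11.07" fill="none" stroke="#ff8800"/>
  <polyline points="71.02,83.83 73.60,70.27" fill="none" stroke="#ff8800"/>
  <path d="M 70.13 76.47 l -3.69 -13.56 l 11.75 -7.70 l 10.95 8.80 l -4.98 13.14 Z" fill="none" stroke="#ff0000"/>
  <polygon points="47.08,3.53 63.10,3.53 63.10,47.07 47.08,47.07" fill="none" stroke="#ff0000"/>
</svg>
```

G21
G90
G0 X19.12 Y73.24
M3 S322
G01 X26.18 Y69.22 F3992
G01 X22.16 Y62.16
G01 X15.10 Y66.18
G01 X19.12 Y73.24
M5
G0 X27.60 Y112.80
M3 S322
G01 X129.54 Y25.40 F3992
G01 X124.24 Y57.13
G01 X67.09 Y104.68
M5
G0 X37.61 Y79.03
M3 S729
G01 X69.83 Y79.03 F1172
G01 X69.83 Y67.96
G01 X37.61 Y67.96
G01 X37.61 Y79.03
M5
G0 X71.02 Y40.75
M3 S729
G01 X73.60 Y54.31 F1172
M5
G0 X70.13 Y48.11
M3 S609
G01 X66.44 Y61.67 F2121
G01 X78.19 Y69.37
G01 X89.14 Y60.57
G01 X84.16 Y47.43
G01 X70.13 Y48.11
M5
G0 X47.08 Y121.05
M3 S609
G01 X63.10 Y121.05 F2121
G01 X63.10 Y77.51
G01 X47.08 Y77.51
G01 X47.08 Y121.05
M5
G0 X0.00 Y0.00

Since the viewBox matches the mm dimensions, user units are millimetres directly. The only transform is the Y-flip y_m = 124.58 − y_svg.

Shape 1 is a regular polygon drawn with `<polygon>`. Its stroke #008000 means engrave at S322, F3992. After flipping Y the toolpath is (19.12,73.24) → (26.18,69.22) → (22.16,62.16) → (15.10,66.18) → (19.12,73.24), returning to the start.

Shape 2 is a open polyline drawn with `<path>`. Its stroke #008000 means engrave at S322, F3992. After flipping Y the toolpath is (27.60,112.80) → (129.54,25.40) → (124.24,57.13) → (67.09,104.68).

Shape 3 is a rectangle drawn with `<rect>`. Its stroke #ff8800 means cut at S729, F1172. After flipping Y the toolpath is (37.61,79.03) → (69.83,79.03) → (69.83,67.96) → (37.61,67.96) → (37.61,79.03), returning to the start.

Shape 4 is a line segment drawn with `<polyline>`. Its stroke #ff8800 means cut at S729, F1172. After flipping Y the toolpath is (71.02,40.75) → (73.60,54.31).

Shape 5 is a regular polygon drawn with `<path>`. Its stroke #ff0000 means score at S609, F2121. After flipping Y the toolpath is (70.13,48.11) → (66.44,61.67) → (78.19,69.37) → (89.14,60.57) → (84.16,47.43) → (70.13,48.11), returning to the start.

Shape 6 is a rectangle drawn with `<polygon>`. Its stroke #ff0000 means score at S609, F2121. After flipping Y the toolpath is (47.08,121.05) → (63.10,121.05) → (63.10,77.51) → (47.08,77.51) → (47.08,121.05), returning to the start.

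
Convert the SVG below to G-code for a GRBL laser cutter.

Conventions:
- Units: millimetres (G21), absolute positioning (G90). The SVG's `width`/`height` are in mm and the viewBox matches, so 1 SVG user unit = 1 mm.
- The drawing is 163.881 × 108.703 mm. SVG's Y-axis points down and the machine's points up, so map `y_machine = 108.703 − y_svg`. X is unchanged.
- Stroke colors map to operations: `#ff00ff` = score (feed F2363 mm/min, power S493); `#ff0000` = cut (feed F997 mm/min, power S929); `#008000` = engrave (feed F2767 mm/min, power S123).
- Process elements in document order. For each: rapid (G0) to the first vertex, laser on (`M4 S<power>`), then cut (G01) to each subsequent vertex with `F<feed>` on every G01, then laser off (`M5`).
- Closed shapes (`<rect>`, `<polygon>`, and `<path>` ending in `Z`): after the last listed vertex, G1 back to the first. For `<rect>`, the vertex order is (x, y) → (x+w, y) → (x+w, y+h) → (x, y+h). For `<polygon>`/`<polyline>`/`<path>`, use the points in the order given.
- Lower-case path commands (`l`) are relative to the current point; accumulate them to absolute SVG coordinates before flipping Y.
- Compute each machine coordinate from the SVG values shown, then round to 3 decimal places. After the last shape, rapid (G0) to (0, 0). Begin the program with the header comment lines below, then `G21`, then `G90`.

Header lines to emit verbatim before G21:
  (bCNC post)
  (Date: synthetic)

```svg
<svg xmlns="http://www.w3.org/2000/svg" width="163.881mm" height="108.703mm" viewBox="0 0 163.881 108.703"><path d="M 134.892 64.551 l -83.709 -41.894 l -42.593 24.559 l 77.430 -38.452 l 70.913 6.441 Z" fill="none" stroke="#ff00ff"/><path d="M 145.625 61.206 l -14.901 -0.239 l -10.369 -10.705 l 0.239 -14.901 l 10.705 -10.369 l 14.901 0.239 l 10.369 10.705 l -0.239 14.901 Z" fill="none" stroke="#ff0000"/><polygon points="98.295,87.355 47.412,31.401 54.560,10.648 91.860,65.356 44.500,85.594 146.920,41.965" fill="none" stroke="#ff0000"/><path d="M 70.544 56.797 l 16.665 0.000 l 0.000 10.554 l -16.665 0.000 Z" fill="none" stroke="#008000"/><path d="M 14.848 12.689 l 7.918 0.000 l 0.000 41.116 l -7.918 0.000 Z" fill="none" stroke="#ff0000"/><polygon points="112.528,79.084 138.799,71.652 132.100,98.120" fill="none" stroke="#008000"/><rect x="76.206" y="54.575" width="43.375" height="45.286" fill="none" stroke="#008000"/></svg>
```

(bCNC post)
(Date: synthetic)
G21
G90
G0 X134.892 Y44.152
M4 S493
G01 X51.183 Y86.046 F2363
G01 X8.590 Y61.487 F2363
G01 X86.020 Y99.939 F2363
G01 X156.933 Y93.498 F2363
G01 X134.892 Y44.152 F2363
M5
G0 X145.625 Y47.497
M4 S929
G01 X130.724 Y47.736 F997
G01 X120.355 Y58.441 F997
G01 X120.594 Y73.342 F997
G01 X131.299 Y83.711 F997
G01 X146.200 Y83.472 F997
G01 X156.569 Y72.767 F997
G01 X156.330 Y57.866 F997
G01 X145.625 Y47.497 F997
M5
G0 X98.295 Y21.348
M4 S929
G01 X47.412 Y77.302 F997
G01 X54.560 Y98.055 F997
G01 X91.860 Y43.347 F997
G01 X44.500 Y23.109 F997
G01 X146.920 Y66.738 F997
G01 X98.295 Y21.348 F997
M5
G0 X70.544 Y51.906
M4 S123
G01 X87.209 Y51.906 F2767
G01 X87.209 Y41.352 F2767
G01 X70.544 Y41.352 F2767
G01 X70.544 Y51.906 F2767
M5
G0 X14.848 Y96.014
M4 S929
G01 X22.766 Y96.014 F997
G01 X22.766 Y54.898 F997
G01 X14.848 Y54.898 F997
G01 X14.848 Y96.014 F997
M5
G0 X112.528 Y29.619
M4 S123
G01 X138.799 Y37.051 F2767
G01 X132.100 Y10.583 F2767
G01 X112.528 Y29.619 F2767
M5
G0 X76.206 Y54.128
M4 S123
G01 X119.581 Y54.128 F2767
G01 X119.581 Y8.842 F2767
G01 X76.206 Y8.842 F2767
G01 X76.206 Y54.128 F2767
M5
G0 X0.000 Y0.000

1 u = 1 mm; y_m = 108.703 − y.

[1] `<path>` closed polygon, #ff00ff→score S493 F2363: (134.892,44.152) → (51.183,86.046) → (8.590,61.487) → (86.020,99.939) → (156.933,93.498) → (134.892,44.152) (closed)

[2] `<path>` regular polygon, #ff0000→cut S929 F997: (145.625,47.497) → (130.724,47.736) → (120.355,58.441) → (120.594,73.342) → (131.299,83.711) → (146.200,83.472) → (156.569,72.767) → (156.330,57.866) → (145.625,47.497) (closed)

[3] `<polygon>` closed polygon, #ff0000→cut S929 F997: (98.295,21.348) → (47.412,77.302) → (54.560,98.055) → (91.860,43.347) → (44.500,23.109) → (146.920,66.738) → (98.295,21.348) (closed)

[4] `<path>` rectangle, #008000→engrave S123 F2767: (70.544,51.906) → (87.209,51.906) → (87.209,41.352) → (70.544,41.352) → (70.544,51.906) (closed)

[5] `<path>` rectangle, #ff0000→cut S929 F997: (14.848,96.014) → (22.766,96.014) → (22.766,54.898) → (14.848,54.898) → (14.848,96.014) (closed)

[6] `<polygon>` regular polygon, #008000→engrave S123 F2767: (112.528,29.619) → (138.799,37.051) → (132.100,10.583) → (112.528,29.619) (closed)

[7] `<rect>` rectangle, #008000→engrave S123 F2767: (76.206,54.128) → (119.581,54.128) → (119.581,8.842) → (76.206,8.842) → (76.206,54.128) (closed)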